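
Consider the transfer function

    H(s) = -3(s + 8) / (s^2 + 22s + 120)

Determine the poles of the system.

The poles are the roots of the denominator s^2 + 22s + 120 = 0.
Factoring: (s + 12)(s + 10) = 0, so s = -12 and s = -10.

s = -12, -10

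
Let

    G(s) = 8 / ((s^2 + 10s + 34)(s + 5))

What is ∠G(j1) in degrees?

∠G(j1) ≈ -28.17°

At s = j1: numerator = 8, denominator = 155 + j83.
∠G = ∠num − ∠den = 0° − (28.168°) = -28.17°.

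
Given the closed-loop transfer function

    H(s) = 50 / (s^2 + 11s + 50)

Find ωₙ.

ωₙ ≈ 7.071 rad/s

Compare the denominator to the standard form s^2 + 2ζωₙs + ωₙ².
ωₙ² = 50, so ωₙ = √50 ≈ 7.071 rad/s.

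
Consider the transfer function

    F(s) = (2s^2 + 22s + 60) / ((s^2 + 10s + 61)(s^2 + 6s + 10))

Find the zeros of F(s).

Set the numerator to zero: 2s^2 + 22s + 60 = 0, i.e. 2·(s^2 + 11s + 30) = 0.
Factoring: (s + 6)(s + 5) = 0.

s = -6, -5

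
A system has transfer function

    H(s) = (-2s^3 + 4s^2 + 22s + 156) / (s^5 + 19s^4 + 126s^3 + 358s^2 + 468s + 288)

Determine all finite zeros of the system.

s = 6, -2 + 3j, -2 - 3j

Set the numerator to zero: -2s^3 + 4s^2 + 22s + 156 = 0, i.e. -2·(s^3 - 2s^2 - 11s - 78) = 0.
Factoring: (s - 6)(s^2 + 4s + 13) = 0.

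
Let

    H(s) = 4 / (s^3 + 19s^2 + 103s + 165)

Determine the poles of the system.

s = -3, -5, -11

The poles are the roots of the denominator s^3 + 19s^2 + 103s + 165 = 0.
Trying s = -3: the polynomial evaluates to 0, so (s + 3) is a factor.
Dividing out leaves s^2 + 16s + 55 = 0.
Factoring the quadratic: (s + 5)(s + 11) = 0.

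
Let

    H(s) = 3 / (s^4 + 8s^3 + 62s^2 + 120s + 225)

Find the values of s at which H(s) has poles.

s = -1 ± 2j, -3 ± 6j

The poles are the roots of the denominator s^4 + 8s^3 + 62s^2 + 120s + 225 = 0.
No real roots exist; factor into two real quadratics: (s^2 + 2s + 5)(s^2 + 6s + 45) = 0.
Each quadratic gives a conjugate pair via the quadratic formula.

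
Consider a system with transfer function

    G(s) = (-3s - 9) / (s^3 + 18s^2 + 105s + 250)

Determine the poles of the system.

s = -4 + 3j, -4 - 3j, -10

The poles are the roots of the denominator s^3 + 18s^2 + 105s + 250 = 0.
Trying s = -10: the polynomial evaluates to 0, so (s + 10) is a factor.
Dividing out leaves s^2 + 8s + 25 = 0.
The quadratic formula then gives s = -4 ± 3j.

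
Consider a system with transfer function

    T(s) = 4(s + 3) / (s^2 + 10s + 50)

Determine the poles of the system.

The poles are the roots of the denominator s^2 + 10s + 50 = 0.
Using the quadratic formula: s = (-10 ± √(-100))/2 = -5 ± 5j.

s = -5 ± 5j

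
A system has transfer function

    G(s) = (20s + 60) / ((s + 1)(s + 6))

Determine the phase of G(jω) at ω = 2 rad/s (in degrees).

∠G(j2) ≈ -48.18°

At s = j2: numerator = 60 + j40, denominator = 2 + j14.
∠G = ∠num − ∠den = 33.690° − (81.870°) = -48.18°.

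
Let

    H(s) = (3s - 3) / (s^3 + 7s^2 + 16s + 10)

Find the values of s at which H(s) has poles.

s = -3 + j, -3 - j, -1

The poles are the roots of the denominator s^3 + 7s^2 + 16s + 10 = 0.
Trying s = -1: the polynomial evaluates to 0, so (s + 1) is a factor.
Dividing out leaves s^2 + 6s + 10 = 0.
The quadratic formula then gives s = -3 ± 1j.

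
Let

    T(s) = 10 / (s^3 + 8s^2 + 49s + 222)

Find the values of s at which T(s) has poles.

The poles are the roots of the denominator s^3 + 8s^2 + 49s + 222 = 0.
Trying s = -6: the polynomial evaluates to 0, so (s + 6) is a factor.
Dividing out leaves s^2 + 2s + 37 = 0.
The quadratic formula then gives s = -1 ± 6j.

s = -6, -1 + 6j, -1 - 6j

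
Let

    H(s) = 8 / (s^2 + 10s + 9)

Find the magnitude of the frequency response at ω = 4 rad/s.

Substitute s = j4: numerator = 8, denominator = -7 + j40.
|H(j4)| = |8| / |-7 + j40| = 8 / 40.608 ≈ 0.1970.

|H(j4)| ≈ 0.1970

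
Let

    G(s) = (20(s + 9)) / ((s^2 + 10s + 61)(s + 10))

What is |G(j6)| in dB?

|G(j6)|_dB ≈ -10.9 dB

Substitute s = j6: numerator = 180 + j120, denominator = -110 + j750.
|G(j6)| = |180 + j120| / |-110 + j750| = 216.33 / 758.02 ≈ 0.2854.
In decibels: 20·log₁₀(0.2854) ≈ -10.9 dB.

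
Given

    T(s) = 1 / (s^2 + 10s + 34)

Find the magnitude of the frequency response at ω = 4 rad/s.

Substitute s = j4: numerator = 1, denominator = 18 + j40.
|T(j4)| = |1| / |18 + j40| = 1 / 43.863 ≈ 0.02280.

|T(j4)| ≈ 0.02280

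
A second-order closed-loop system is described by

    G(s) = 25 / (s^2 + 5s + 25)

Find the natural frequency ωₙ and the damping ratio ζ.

Compare the denominator to the standard form s^2 + 2ζωₙs + ωₙ².
ωₙ² = 25, so ωₙ = 5 rad/s.
2ζωₙ = 5, so ζ = 5/(2·5) = 0.5.
With ζ = 0.5 the response is underdamped.

ωₙ = 5 rad/s, ζ = 0.5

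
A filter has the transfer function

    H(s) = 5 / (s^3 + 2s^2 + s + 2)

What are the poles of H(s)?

The poles are the roots of the denominator s^3 + 2s^2 + s + 2 = 0.
Trying s = -2: the polynomial evaluates to 0, so (s + 2) is a factor.
Dividing out leaves s^2 + 1 = 0.
The quadratic formula then gives s = 0 ± 1j.

s = j, -j, -2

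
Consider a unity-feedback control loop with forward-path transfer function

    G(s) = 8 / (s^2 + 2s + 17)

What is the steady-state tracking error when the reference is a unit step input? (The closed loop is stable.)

e_ss = 0.6800

G(s) has no poles at the origin.
This is a Type 0 system. Kp = lim_{s→0} G(s) = 8/17.
e_ss = 1/(1 + Kp) = 1/(1 + 8/17) = 17/25 ≈ 0.6800.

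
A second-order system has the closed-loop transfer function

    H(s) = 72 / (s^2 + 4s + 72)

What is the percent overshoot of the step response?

Comparing s^2 + 4s + 72 to s^2 + 2ζωₙs + ωₙ²: ωₙ = √72 ≈ 8.485 rad/s and ζ = 4/(2·√72) ≈ 0.2357.
%OS = 100·exp(−πζ/√(1−ζ²)) = 100·exp(−π·0.2357/√(1−0.2357²)) ≈ 46.7%.

%OS ≈ 46.7%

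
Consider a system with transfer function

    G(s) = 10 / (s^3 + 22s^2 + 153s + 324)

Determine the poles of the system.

s = -9, -9, -4

The poles are the roots of the denominator s^3 + 22s^2 + 153s + 324 = 0.
Trying s = -9: the polynomial evaluates to 0, so (s + 9) is a factor.
Dividing out leaves s^2 + 13s + 36 = 0.
Factoring the quadratic: (s + 9)(s + 4) = 0.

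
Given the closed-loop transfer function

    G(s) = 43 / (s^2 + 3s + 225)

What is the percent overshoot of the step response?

%OS ≈ 72.9%

Comparing s^2 + 3s + 225 to s^2 + 2ζωₙs + ωₙ²: ωₙ = 15 rad/s and ζ = 3/(2·15) = 0.1.
%OS = 100·exp(−πζ/√(1−ζ²)) = 100·exp(−π·0.1/√(1−0.1²)) ≈ 72.9%.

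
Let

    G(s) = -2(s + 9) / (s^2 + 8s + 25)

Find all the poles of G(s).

s = -4 ± 3j

The poles are the roots of the denominator s^2 + 8s + 25 = 0.
Using the quadratic formula: s = (-8 ± √(-36))/2 = -4 ± 3j.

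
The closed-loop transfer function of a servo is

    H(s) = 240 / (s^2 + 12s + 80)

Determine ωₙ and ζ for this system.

ωₙ ≈ 8.944 rad/s, ζ ≈ 0.6708

Compare the denominator to the standard form s^2 + 2ζωₙs + ωₙ².
ωₙ² = 80, so ωₙ = √80 ≈ 8.944 rad/s.
2ζωₙ = 12, so ζ = 12/(2·√80) ≈ 0.6708.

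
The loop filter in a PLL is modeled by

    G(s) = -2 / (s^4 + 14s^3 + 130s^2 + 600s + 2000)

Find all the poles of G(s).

The poles are the roots of the denominator s^4 + 14s^3 + 130s^2 + 600s + 2000 = 0.
No real roots exist; factor into two real quadratics: (s^2 + 10s + 50)(s^2 + 4s + 40) = 0.
Each quadratic gives a conjugate pair via the quadratic formula.

s = -5 ± 5j, -2 ± 6j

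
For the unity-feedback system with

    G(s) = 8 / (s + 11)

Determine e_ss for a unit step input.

e_ss = 0.5789

G(s) has no poles at the origin.
This is a Type 0 system. Kp = lim_{s→0} G(s) = 8/11.
e_ss = 1/(1 + Kp) = 1/(1 + 8/11) = 11/19 ≈ 0.5789.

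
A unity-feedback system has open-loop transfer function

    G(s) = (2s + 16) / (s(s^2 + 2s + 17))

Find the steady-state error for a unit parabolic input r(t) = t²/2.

G(s) has one pole at the origin.
This is a Type 1 system; Ka = lim_{s→0} s^2·G(s) = 0, so the steady-state error for a parabola input is infinite.

e_ss = ∞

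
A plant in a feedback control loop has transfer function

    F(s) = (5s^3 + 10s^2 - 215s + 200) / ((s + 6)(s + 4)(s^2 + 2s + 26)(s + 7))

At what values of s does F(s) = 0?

Set the numerator to zero: 5s^3 + 10s^2 - 215s + 200 = 0, i.e. 5·(s^3 + 2s^2 - 43s + 40) = 0.
Factoring: (s + 8)(s - 5)(s - 1) = 0.

s = -8, 5, 1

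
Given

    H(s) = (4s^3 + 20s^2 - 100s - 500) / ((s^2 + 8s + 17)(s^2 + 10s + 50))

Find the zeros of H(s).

s = 5, -5, -5

Set the numerator to zero: 4s^3 + 20s^2 - 100s - 500 = 0, i.e. 4·(s^3 + 5s^2 - 25s - 125) = 0.
Factoring: (s - 5)(s + 5)^2 = 0.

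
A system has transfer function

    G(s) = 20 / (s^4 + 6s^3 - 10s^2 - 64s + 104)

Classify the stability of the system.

unstable

The denominator s^4 + 6s^3 - 10s^2 - 64s + 104 factors as (s^2 + 10s + 26)(s - 2)^2, giving poles at s = -5 ± j, 2, 2.
Since the pole(s) at s = 2, 2 lie in the right half-plane, the system is unstable.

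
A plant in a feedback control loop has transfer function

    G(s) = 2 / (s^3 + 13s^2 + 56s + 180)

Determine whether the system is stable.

stable

The denominator s^3 + 13s^2 + 56s + 180 factors as (s^2 + 4s + 20)(s + 9), giving poles at s = -2 ± 4j, -9.
Since all poles lie strictly in the left half-plane, the system is stable.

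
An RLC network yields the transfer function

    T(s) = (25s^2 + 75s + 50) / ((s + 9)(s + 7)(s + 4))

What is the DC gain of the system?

T(0) = 25/126 ≈ 0.1984

Set s = 0: T(0) = (50) / (252) = 25/126.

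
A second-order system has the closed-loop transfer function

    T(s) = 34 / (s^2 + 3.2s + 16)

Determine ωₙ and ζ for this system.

Compare the denominator to the standard form s^2 + 2ζωₙs + ωₙ².
ωₙ² = 16, so ωₙ = 4 rad/s.
2ζωₙ = 3.2, so ζ = 3.2/(2·4) = 0.4.
With ζ = 0.4 the response is underdamped.

ωₙ = 4 rad/s, ζ = 0.4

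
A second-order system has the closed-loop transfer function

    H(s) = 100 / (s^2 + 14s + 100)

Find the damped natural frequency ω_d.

ω_d ≈ 7.141 rad/s

Comparing s^2 + 14s + 100 to s^2 + 2ζωₙs + ωₙ²: ωₙ = 10 rad/s and ζ = 14/(2·10) = 0.7.
ζωₙ = 14/2 = 7, so ω_d = ωₙ√(1−ζ²) = √(ωₙ² − (ζωₙ)²) = √(100 − 7²) = √51 ≈ 7.141 rad/s.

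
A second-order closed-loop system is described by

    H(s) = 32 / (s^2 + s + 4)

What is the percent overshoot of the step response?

%OS ≈ 44.4%

Comparing s^2 + s + 4 to s^2 + 2ζωₙs + ωₙ²: ωₙ = 2 rad/s and ζ = 1/(2·2) = 0.25.
%OS = 100·exp(−πζ/√(1−ζ²)) = 100·exp(−π·0.25/√(1−0.25²)) ≈ 44.4%.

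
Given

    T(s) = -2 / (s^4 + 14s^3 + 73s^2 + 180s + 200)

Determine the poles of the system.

s = -2 + 2j, -2 - 2j, -5, -5

The poles are the roots of the denominator s^4 + 14s^3 + 73s^2 + 180s + 200 = 0.
Trying s = -5: the polynomial evaluates to 0, so (s + 5) is a factor.
Dividing out leaves s^3 + 9s^2 + 28s + 40 = 0.
This factors further as (s^2 + 4s + 8)(s + 5) = 0.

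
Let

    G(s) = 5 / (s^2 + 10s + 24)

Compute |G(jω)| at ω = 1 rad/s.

Substitute s = j1: numerator = 5, denominator = 23 + j10.
|G(j1)| = |5| / |23 + j10| = 5 / 25.080 ≈ 0.1994.

|G(j1)| ≈ 0.1994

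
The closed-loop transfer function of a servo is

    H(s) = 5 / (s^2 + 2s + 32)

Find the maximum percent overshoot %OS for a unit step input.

Comparing s^2 + 2s + 32 to s^2 + 2ζωₙs + ωₙ²: ωₙ = √32 ≈ 5.657 rad/s and ζ = 2/(2·√32) ≈ 0.1768.
%OS = 100·exp(−πζ/√(1−ζ²)) = 100·exp(−π·0.1768/√(1−0.1768²)) ≈ 56.9%.

%OS ≈ 56.9%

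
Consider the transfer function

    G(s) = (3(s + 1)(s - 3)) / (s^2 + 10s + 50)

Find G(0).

Set s = 0: G(0) = (-9) / (50) = -9/50.

G(0) = -9/50 ≈ -0.1800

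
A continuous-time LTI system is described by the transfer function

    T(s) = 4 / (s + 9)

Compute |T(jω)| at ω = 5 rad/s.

Substitute s = j5: numerator = 4, denominator = 9 + j5.
|T(j5)| = |4| / |9 + j5| = 4 / 10.296 ≈ 0.3885.

|T(j5)| ≈ 0.3885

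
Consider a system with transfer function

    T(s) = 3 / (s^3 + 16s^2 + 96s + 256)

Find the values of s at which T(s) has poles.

s = -4 + 4j, -4 - 4j, -8

The poles are the roots of the denominator s^3 + 16s^2 + 96s + 256 = 0.
Trying s = -8: the polynomial evaluates to 0, so (s + 8) is a factor.
Dividing out leaves s^2 + 8s + 32 = 0.
The quadratic formula then gives s = -4 ± 4j.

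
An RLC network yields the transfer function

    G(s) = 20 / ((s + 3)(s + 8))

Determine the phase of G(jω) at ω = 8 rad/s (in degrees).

∠G(j8) ≈ -114.4°

At s = j8: numerator = 20, denominator = -40 + j88.
∠G = ∠num − ∠den = 0° − (114.44°) = -114.4°.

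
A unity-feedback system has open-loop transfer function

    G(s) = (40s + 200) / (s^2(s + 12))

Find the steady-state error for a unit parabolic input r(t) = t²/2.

G(s) has 2 poles at the origin.
This is a Type 2 system. Ka = lim_{s→0} s^2·G(s) = 200/12 = 50/3.
e_ss = 1/Ka = 1/(50/3) = 3/50 ≈ 0.06000.

e_ss = 0.06000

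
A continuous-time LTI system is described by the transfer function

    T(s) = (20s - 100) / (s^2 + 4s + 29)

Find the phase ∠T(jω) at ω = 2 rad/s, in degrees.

At s = j2: numerator = -100 + j40, denominator = 25 + j8.
∠T = ∠num − ∠den = 158.20° − (17.745°) = 140.5°.

∠T(j2) ≈ 140.5°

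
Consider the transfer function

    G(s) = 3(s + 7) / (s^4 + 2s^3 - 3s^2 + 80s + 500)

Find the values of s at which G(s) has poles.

The poles are the roots of the denominator s^4 + 2s^3 - 3s^2 + 80s + 500 = 0.
No real roots exist; factor into two real quadratics: (s^2 - 6s + 25)(s^2 + 8s + 20) = 0.
Each quadratic gives a conjugate pair via the quadratic formula.

s = 3 ± 4j, -4 ± 2j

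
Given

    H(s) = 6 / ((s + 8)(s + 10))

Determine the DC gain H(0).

At s = 0 each factor (s + a) contributes a and each (s^2 + bs + c) contributes c.
H(0) = 6·1 / ((8) · (10)) = 6/80 = 3/40.

H(0) = 3/40 ≈ 0.07500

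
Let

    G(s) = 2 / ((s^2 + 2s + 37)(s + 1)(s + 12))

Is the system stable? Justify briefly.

stable

The poles can be read from the denominator factors: s = -1 ± 6j, -1, -12.
Since all poles lie strictly in the left half-plane, the system is stable.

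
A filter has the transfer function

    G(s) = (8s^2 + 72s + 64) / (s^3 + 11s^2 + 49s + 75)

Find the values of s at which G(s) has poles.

s = -4 + 3j, -4 - 3j, -3

The poles are the roots of the denominator s^3 + 11s^2 + 49s + 75 = 0.
Trying s = -3: the polynomial evaluates to 0, so (s + 3) is a factor.
Dividing out leaves s^2 + 8s + 25 = 0.
The quadratic formula then gives s = -4 ± 3j.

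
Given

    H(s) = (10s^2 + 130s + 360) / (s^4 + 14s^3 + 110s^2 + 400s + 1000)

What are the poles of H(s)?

s = -5 + 5j, -5 - 5j, -2 + 4j, -2 - 4j

The poles are the roots of the denominator s^4 + 14s^3 + 110s^2 + 400s + 1000 = 0.
No real roots exist; factor into two real quadratics: (s^2 + 10s + 50)(s^2 + 4s + 20) = 0.
Each quadratic gives a conjugate pair via the quadratic formula.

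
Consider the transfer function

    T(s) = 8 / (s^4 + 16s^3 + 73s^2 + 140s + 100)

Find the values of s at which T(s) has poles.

The poles are the roots of the denominator s^4 + 16s^3 + 73s^2 + 140s + 100 = 0.
Trying s = -10: the polynomial evaluates to 0, so (s + 10) is a factor.
Dividing out leaves s^3 + 6s^2 + 13s + 10 = 0.
This factors further as (s^2 + 4s + 5)(s + 2) = 0.

s = -2 + j, -2 - j, -10, -2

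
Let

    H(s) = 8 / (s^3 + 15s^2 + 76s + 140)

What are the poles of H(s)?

s = -4 + 2j, -4 - 2j, -7

The poles are the roots of the denominator s^3 + 15s^2 + 76s + 140 = 0.
Trying s = -7: the polynomial evaluates to 0, so (s + 7) is a factor.
Dividing out leaves s^2 + 8s + 20 = 0.
The quadratic formula then gives s = -4 ± 2j.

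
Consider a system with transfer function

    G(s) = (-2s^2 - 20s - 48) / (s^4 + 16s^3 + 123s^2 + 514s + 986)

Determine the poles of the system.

The poles are the roots of the denominator s^4 + 16s^3 + 123s^2 + 514s + 986 = 0.
No real roots exist; factor into two real quadratics: (s^2 + 10s + 29)(s^2 + 6s + 34) = 0.
Each quadratic gives a conjugate pair via the quadratic formula.

s = -5 ± 2j, -3 ± 5j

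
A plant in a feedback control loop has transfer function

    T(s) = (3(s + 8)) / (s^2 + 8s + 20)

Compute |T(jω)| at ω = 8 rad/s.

|T(j8)| ≈ 0.4370

Substitute s = j8: numerator = 24 + j24, denominator = -44 + j64.
|T(j8)| = |24 + j24| / |-44 + j64| = 33.941 / 77.666 ≈ 0.4370.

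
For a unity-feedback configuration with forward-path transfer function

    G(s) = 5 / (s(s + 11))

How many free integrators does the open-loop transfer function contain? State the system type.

The denominator has 1 factor of s at the origin (free integrator), so this is a Type 1 system.

Type 1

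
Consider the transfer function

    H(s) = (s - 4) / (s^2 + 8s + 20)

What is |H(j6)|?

Substitute s = j6: numerator = -4 + j6, denominator = -16 + j48.
|H(j6)| = |-4 + j6| / |-16 + j48| = 7.2111 / 50.596 ≈ 0.1425.

|H(j6)| ≈ 0.1425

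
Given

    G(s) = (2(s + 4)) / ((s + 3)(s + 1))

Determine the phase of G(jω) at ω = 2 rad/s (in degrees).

At s = j2: numerator = 8 + j4, denominator = -1 + j8.
∠G = ∠num − ∠den = 26.565° − (97.125°) = -70.56°.

∠G(j2) ≈ -70.56°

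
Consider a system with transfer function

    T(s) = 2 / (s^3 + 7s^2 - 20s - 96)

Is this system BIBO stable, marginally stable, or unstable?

unstable

The denominator s^3 + 7s^2 - 20s - 96 factors as (s + 8)(s - 4)(s + 3), giving poles at s = -8, 4, -3.
Since the pole(s) at s = 4 lie in the right half-plane, the system is unstable.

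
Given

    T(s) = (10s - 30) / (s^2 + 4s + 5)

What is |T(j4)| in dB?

Substitute s = j4: numerator = -30 + j40, denominator = -11 + j16.
|T(j4)| = |-30 + j40| / |-11 + j16| = 50 / 19.416 ≈ 2.575.
In decibels: 20·log₁₀(2.575) ≈ 8.22 dB.

|T(j4)|_dB ≈ 8.22 dB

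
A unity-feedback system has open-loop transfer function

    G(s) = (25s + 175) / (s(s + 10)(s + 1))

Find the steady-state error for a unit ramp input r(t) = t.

e_ss = 0.05714

G(s) has one pole at the origin.
This is a Type 1 system. Kv = lim_{s→0} s·G(s) = 175/10 = 35/2.
e_ss = 1/Kv = 1/(35/2) = 2/35 ≈ 0.05714.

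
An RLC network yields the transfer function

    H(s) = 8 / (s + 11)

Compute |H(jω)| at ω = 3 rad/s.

|H(j3)| ≈ 0.7016

Substitute s = j3: numerator = 8, denominator = 11 + j3.
|H(j3)| = |8| / |11 + j3| = 8 / 11.402 ≈ 0.7016.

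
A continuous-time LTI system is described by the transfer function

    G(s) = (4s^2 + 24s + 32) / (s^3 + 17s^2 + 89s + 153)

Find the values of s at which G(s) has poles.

The poles are the roots of the denominator s^3 + 17s^2 + 89s + 153 = 0.
Trying s = -9: the polynomial evaluates to 0, so (s + 9) is a factor.
Dividing out leaves s^2 + 8s + 17 = 0.
The quadratic formula then gives s = -4 ± 1j.

s = -4 ± j, -9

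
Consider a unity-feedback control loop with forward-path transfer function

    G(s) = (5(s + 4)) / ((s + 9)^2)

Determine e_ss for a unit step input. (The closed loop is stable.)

e_ss = 0.8020

G(s) has no poles at the origin.
This is a Type 0 system. Kp = lim_{s→0} G(s) = 20/81.
e_ss = 1/(1 + Kp) = 1/(1 + 20/81) = 81/101 ≈ 0.8020.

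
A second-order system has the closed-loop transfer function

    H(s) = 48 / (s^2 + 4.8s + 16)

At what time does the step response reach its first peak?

Comparing s^2 + 4.8s + 16 to s^2 + 2ζωₙs + ωₙ²: ωₙ = 4 rad/s and ζ = 4.8/(2·4) = 0.6.
ζωₙ = 4.8/2 = 2.4, so ω_d = ωₙ√(1−ζ²) = √(ωₙ² − (ζωₙ)²) = √(16 − 2.4²) = √10.24 = 3.200 rad/s.
t_p = π/ω_d = π/3.200 ≈ 0.9817 s.

t_p ≈ 0.9817 s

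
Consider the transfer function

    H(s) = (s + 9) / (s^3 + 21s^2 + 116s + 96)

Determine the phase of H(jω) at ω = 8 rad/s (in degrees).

At s = j8: numerator = 9 + j8, denominator = -1248 + j416.
∠H = ∠num − ∠den = 41.634° − (161.57°) = -119.9°.

∠H(j8) ≈ -119.9°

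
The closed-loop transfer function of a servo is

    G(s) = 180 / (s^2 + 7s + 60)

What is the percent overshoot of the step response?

Comparing s^2 + 7s + 60 to s^2 + 2ζωₙs + ωₙ²: ωₙ = √60 ≈ 7.746 rad/s and ζ = 7/(2·√60) ≈ 0.4518.
%OS = 100·exp(−πζ/√(1−ζ²)) = 100·exp(−π·0.4518/√(1−0.4518²)) ≈ 20.4%.

%OS ≈ 20.4%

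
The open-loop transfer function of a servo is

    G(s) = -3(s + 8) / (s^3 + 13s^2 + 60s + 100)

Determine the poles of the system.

The poles are the roots of the denominator s^3 + 13s^2 + 60s + 100 = 0.
Trying s = -5: the polynomial evaluates to 0, so (s + 5) is a factor.
Dividing out leaves s^2 + 8s + 20 = 0.
The quadratic formula then gives s = -4 ± 2j.

s = -4 ± 2j, -5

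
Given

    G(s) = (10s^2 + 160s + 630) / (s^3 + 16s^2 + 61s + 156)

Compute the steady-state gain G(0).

Set s = 0: G(0) = (630) / (156) = 105/26.

G(0) = 105/26 ≈ 4.038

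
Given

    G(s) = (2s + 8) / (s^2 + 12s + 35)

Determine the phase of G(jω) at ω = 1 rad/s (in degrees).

At s = j1: numerator = 8 + j2, denominator = 34 + j12.
∠G = ∠num − ∠den = 14.036° − (19.440°) = -5.404°.

∠G(j1) ≈ -5.404°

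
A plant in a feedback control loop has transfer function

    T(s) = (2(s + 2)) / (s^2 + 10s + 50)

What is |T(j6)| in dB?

|T(j6)|_dB ≈ -13.8 dB

Substitute s = j6: numerator = 4 + j12, denominator = 14 + j60.
|T(j6)| = |4 + j12| / |14 + j60| = 12.649 / 61.612 ≈ 0.2053.
In decibels: 20·log₁₀(0.2053) ≈ -13.8 dB.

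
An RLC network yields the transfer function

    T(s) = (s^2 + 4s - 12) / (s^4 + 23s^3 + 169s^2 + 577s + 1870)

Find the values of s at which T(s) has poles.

The poles are the roots of the denominator s^4 + 23s^3 + 169s^2 + 577s + 1870 = 0.
Trying s = -11: the polynomial evaluates to 0, so (s + 11) is a factor.
Dividing out leaves s^3 + 12s^2 + 37s + 170 = 0.
This factors further as (s^2 + 2s + 17)(s + 10) = 0.

s = -1 ± 4j, -11, -10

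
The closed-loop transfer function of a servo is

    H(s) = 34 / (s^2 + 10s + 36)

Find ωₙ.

Compare the denominator to the standard form s^2 + 2ζωₙs + ωₙ².
ωₙ² = 36, so ωₙ = 6 rad/s.

ωₙ = 6 rad/s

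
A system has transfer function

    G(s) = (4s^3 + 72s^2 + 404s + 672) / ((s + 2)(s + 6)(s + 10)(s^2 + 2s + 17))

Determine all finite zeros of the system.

Set the numerator to zero: 4s^3 + 72s^2 + 404s + 672 = 0, i.e. 4·(s^3 + 18s^2 + 101s + 168) = 0.
Factoring: (s + 7)(s + 3)(s + 8) = 0.

s = -7, -3, -8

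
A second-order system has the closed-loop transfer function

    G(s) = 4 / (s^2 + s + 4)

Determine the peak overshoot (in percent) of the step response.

%OS ≈ 44.4%

Comparing s^2 + s + 4 to s^2 + 2ζωₙs + ωₙ²: ωₙ = 2 rad/s and ζ = 1/(2·2) = 0.25.
%OS = 100·exp(−πζ/√(1−ζ²)) = 100·exp(−π·0.25/√(1−0.25²)) ≈ 44.4%.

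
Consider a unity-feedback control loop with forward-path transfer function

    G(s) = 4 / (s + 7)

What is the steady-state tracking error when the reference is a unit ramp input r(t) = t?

e_ss = ∞

G(s) has no poles at the origin.
This is a Type 0 system; Kv = lim_{s→0} s·G(s) = 0, so the steady-state error for a ramp input is infinite.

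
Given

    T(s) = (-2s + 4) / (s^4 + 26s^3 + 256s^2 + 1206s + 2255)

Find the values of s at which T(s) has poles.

The poles are the roots of the denominator s^4 + 26s^3 + 256s^2 + 1206s + 2255 = 0.
Trying s = -11: the polynomial evaluates to 0, so (s + 11) is a factor.
Dividing out leaves s^3 + 15s^2 + 91s + 205 = 0.
This factors further as (s^2 + 10s + 41)(s + 5) = 0.

s = -5 + 4j, -5 - 4j, -11, -5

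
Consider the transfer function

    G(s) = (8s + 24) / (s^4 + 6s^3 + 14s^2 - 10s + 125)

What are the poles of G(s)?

s = 1 ± 2j, -4 ± 3j

The poles are the roots of the denominator s^4 + 6s^3 + 14s^2 - 10s + 125 = 0.
No real roots exist; factor into two real quadratics: (s^2 - 2s + 5)(s^2 + 8s + 25) = 0.
Each quadratic gives a conjugate pair via the quadratic formula.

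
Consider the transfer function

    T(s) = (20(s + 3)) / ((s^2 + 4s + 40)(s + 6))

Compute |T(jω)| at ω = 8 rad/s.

|T(j8)| ≈ 0.4272

Substitute s = j8: numerator = 60 + j160, denominator = -400.
|T(j8)| = |60 + j160| / |-400| = 170.88 / 400 ≈ 0.4272.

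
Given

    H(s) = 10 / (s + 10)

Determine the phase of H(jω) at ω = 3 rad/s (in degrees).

At s = j3: numerator = 10, denominator = 10 + j3.
∠H = ∠num − ∠den = 0° − (16.699°) = -16.70°.

∠H(j3) ≈ -16.70°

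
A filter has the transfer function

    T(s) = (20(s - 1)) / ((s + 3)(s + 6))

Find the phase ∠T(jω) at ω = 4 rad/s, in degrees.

∠T(j4) ≈ 17.22°

At s = j4: numerator = -20 + j80, denominator = 2 + j36.
∠T = ∠num − ∠den = 104.04° − (86.820°) = 17.22°.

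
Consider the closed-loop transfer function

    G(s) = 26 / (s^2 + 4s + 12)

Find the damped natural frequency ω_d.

Comparing s^2 + 4s + 12 to s^2 + 2ζωₙs + ωₙ²: ωₙ = √12 ≈ 3.464 rad/s and ζ = 4/(2·√12) ≈ 0.5774.
ζωₙ = 4/2 = 2, so ω_d = ωₙ√(1−ζ²) = √(ωₙ² − (ζωₙ)²) = √(12 − 2²) = √8 ≈ 2.828 rad/s.

ω_d ≈ 2.828 rad/s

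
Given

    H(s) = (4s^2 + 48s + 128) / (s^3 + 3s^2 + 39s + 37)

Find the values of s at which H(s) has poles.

The poles are the roots of the denominator s^3 + 3s^2 + 39s + 37 = 0.
Trying s = -1: the polynomial evaluates to 0, so (s + 1) is a factor.
Dividing out leaves s^2 + 2s + 37 = 0.
The quadratic formula then gives s = -1 ± 6j.

s = -1 ± 6j, -1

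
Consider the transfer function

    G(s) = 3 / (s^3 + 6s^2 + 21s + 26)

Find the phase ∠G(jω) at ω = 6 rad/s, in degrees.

∠G(j6) ≈ 154.7°

At s = j6: numerator = 3, denominator = -190 - j90.
∠G = ∠num − ∠den = 0° − (-154.65°) = 154.7°.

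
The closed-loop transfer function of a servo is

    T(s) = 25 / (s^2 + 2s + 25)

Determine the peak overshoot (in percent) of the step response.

%OS ≈ 52.7%

Comparing s^2 + 2s + 25 to s^2 + 2ζωₙs + ωₙ²: ωₙ = 5 rad/s and ζ = 2/(2·5) = 0.2.
%OS = 100·exp(−πζ/√(1−ζ²)) = 100·exp(−π·0.2/√(1−0.2²)) ≈ 52.7%.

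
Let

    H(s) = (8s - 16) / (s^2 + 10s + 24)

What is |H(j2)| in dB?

|H(j2)|_dB ≈ -1.94 dB

Substitute s = j2: numerator = -16 + j16, denominator = 20 + j20.
|H(j2)| = |-16 + j16| / |20 + j20| = 22.627 / 28.284 = 0.8000.
In decibels: 20·log₁₀(0.8000) ≈ -1.94 dB.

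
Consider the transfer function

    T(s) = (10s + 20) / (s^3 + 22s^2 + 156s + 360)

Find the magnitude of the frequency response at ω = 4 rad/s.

|T(j4)| ≈ 0.07985

Substitute s = j4: numerator = 20 + j40, denominator = 8 + j560.
|T(j4)| = |20 + j40| / |8 + j560| = 44.721 / 560.06 ≈ 0.07985.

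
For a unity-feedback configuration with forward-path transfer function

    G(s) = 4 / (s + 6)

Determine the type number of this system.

Type 0

The denominator has no factor of s at the origin — no free integrator — so this is a Type 0 system.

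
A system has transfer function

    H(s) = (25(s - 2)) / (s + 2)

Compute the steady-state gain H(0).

Set s = 0: H(0) = (-50) / (2) = -25.

H(0) = -25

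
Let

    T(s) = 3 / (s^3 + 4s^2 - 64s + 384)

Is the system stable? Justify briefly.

The denominator s^3 + 4s^2 - 64s + 384 factors as (s^2 - 8s + 32)(s + 12), giving poles at s = 4 ± 4j, -12.
Since the pole(s) at s = 4 + 4j, 4 - 4j lie in the right half-plane, the system is unstable.

unstable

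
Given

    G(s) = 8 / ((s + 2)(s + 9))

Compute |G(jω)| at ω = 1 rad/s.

Substitute s = j1: numerator = 8, denominator = 17 + j11.
|G(j1)| = |8| / |17 + j11| = 8 / 20.248 ≈ 0.3951.

|G(j1)| ≈ 0.3951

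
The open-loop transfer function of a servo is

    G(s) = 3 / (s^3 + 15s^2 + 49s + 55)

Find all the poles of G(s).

The poles are the roots of the denominator s^3 + 15s^2 + 49s + 55 = 0.
Trying s = -11: the polynomial evaluates to 0, so (s + 11) is a factor.
Dividing out leaves s^2 + 4s + 5 = 0.
The quadratic formula then gives s = -2 ± 1j.

s = -2 ± j, -11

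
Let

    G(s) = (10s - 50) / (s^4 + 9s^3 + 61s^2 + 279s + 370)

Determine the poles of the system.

The poles are the roots of the denominator s^4 + 9s^3 + 61s^2 + 279s + 370 = 0.
Trying s = -2: the polynomial evaluates to 0, so (s + 2) is a factor.
Dividing out leaves s^3 + 7s^2 + 47s + 185 = 0.
This factors further as (s^2 + 2s + 37)(s + 5) = 0.

s = -1 ± 6j, -2, -5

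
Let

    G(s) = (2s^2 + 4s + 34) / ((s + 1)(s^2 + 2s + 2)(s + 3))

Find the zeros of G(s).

Set the numerator to zero: 2s^2 + 4s + 34 = 0, i.e. 2·(s^2 + 2s + 17) = 0.
Factoring: (s^2 + 2s + 17) = 0.

s = -1 + 4j, -1 - 4j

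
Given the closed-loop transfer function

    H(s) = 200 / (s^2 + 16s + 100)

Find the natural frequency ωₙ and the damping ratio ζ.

ωₙ = 10 rad/s, ζ = 0.8

Compare the denominator to the standard form s^2 + 2ζωₙs + ωₙ².
ωₙ² = 100, so ωₙ = 10 rad/s.
2ζωₙ = 16, so ζ = 16/(2·10) = 0.8.
With ζ = 0.8 the response is underdamped.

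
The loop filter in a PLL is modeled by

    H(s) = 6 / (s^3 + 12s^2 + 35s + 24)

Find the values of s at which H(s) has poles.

The poles are the roots of the denominator s^3 + 12s^2 + 35s + 24 = 0.
Trying s = -8: the polynomial evaluates to 0, so (s + 8) is a factor.
Dividing out leaves s^2 + 4s + 3 = 0.
Factoring the quadratic: (s + 3)(s + 1) = 0.

s = -8, -3, -1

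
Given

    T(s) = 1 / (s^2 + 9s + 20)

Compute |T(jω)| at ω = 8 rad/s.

Substitute s = j8: numerator = 1, denominator = -44 + j72.
|T(j8)| = |1| / |-44 + j72| = 1 / 84.380 ≈ 0.01185.

|T(j8)| ≈ 0.01185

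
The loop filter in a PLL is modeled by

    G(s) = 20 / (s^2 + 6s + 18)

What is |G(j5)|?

|G(j5)| ≈ 0.6492

Substitute s = j5: numerator = 20, denominator = -7 + j30.
|G(j5)| = |20| / |-7 + j30| = 20 / 30.806 ≈ 0.6492.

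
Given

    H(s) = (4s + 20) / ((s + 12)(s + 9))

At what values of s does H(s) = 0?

Set the numerator to zero: 4s + 20 = 0, i.e. 4·(s + 5) = 0.
So s = -5.

s = -5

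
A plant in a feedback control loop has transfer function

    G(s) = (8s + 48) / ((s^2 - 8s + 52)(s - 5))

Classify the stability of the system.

The poles can be read from the denominator factors: s = 4 ± 6j, 5.
Since the pole(s) at s = 4 ± 6j, 5 lie in the right half-plane, the system is unstable.

unstable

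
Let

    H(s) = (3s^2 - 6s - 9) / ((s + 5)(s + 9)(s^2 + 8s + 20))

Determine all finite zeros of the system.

Set the numerator to zero: 3s^2 - 6s - 9 = 0, i.e. 3·(s^2 - 2s - 3) = 0.
Factoring: (s + 1)(s - 3) = 0.

s = -1, 3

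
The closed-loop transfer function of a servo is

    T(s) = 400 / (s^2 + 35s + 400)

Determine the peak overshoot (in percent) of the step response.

%OS ≈ 0.342%

Comparing s^2 + 35s + 400 to s^2 + 2ζωₙs + ωₙ²: ωₙ = 20 rad/s and ζ = 35/(2·20) = 0.875.
%OS = 100·exp(−πζ/√(1−ζ²)) = 100·exp(−π·0.875/√(1−0.875²)) ≈ 0.342%.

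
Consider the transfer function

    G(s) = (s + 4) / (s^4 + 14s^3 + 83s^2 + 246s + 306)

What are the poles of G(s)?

The poles are the roots of the denominator s^4 + 14s^3 + 83s^2 + 246s + 306 = 0.
No real roots exist; factor into two real quadratics: (s^2 + 6s + 18)(s^2 + 8s + 17) = 0.
Each quadratic gives a conjugate pair via the quadratic formula.

s = -3 + 3j, -3 - 3j, -4 + j, -4 - j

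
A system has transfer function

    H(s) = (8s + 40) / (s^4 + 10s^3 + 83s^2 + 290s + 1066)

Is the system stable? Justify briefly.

stable

The denominator s^4 + 10s^3 + 83s^2 + 290s + 1066 factors as (s^2 + 2s + 26)(s^2 + 8s + 41), giving poles at s = -1 ± 5j, -4 ± 5j.
Since all poles lie strictly in the left half-plane, the system is stable.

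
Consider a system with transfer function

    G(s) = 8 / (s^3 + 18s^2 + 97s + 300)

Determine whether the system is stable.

The denominator s^3 + 18s^2 + 97s + 300 factors as (s^2 + 6s + 25)(s + 12), giving poles at s = -3 + 4j, -3 - 4j, -12.
Since all poles lie strictly in the left half-plane, the system is stable.

stable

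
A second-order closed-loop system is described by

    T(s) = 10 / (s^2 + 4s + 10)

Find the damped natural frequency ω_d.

Comparing s^2 + 4s + 10 to s^2 + 2ζωₙs + ωₙ²: ωₙ = √10 ≈ 3.162 rad/s and ζ = 4/(2·√10) ≈ 0.6325.
ζωₙ = 4/2 = 2, so ω_d = ωₙ√(1−ζ²) = √(ωₙ² − (ζωₙ)²) = √(10 − 2²) = √6 ≈ 2.449 rad/s.

ω_d ≈ 2.449 rad/s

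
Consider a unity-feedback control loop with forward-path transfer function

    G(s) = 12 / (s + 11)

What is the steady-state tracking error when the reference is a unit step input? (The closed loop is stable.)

e_ss = 0.4783

G(s) has no poles at the origin.
This is a Type 0 system. Kp = lim_{s→0} G(s) = 12/11.
e_ss = 1/(1 + Kp) = 1/(1 + 12/11) = 11/23 ≈ 0.4783.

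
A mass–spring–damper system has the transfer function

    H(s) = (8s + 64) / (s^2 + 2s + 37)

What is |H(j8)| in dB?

Substitute s = j8: numerator = 64 + j64, denominator = -27 + j16.
|H(j8)| = |64 + j64| / |-27 + j16| = 90.510 / 31.385 ≈ 2.884.
In decibels: 20·log₁₀(2.884) ≈ 9.20 dB.

|H(j8)|_dB ≈ 9.20 dB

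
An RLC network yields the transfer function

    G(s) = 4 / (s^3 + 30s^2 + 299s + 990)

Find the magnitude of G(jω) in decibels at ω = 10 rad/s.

Substitute s = j10: numerator = 4, denominator = -2010 + j1990.
|G(j10)| = |4| / |-2010 + j1990| = 4 / 2828.5 ≈ 0.001414.
In decibels: 20·log₁₀(0.001414) ≈ -57.0 dB.

|G(j10)|_dB ≈ -57.0 dB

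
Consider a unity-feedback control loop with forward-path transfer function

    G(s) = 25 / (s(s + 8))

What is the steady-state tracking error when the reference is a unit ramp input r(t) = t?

G(s) has one pole at the origin.
This is a Type 1 system. Kv = lim_{s→0} s·G(s) = 25/8.
e_ss = 1/Kv = 1/(25/8) = 8/25 ≈ 0.3200.

e_ss = 0.3200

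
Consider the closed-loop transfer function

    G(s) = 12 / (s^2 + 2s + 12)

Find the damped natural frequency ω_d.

Comparing s^2 + 2s + 12 to s^2 + 2ζωₙs + ωₙ²: ωₙ = √12 ≈ 3.464 rad/s and ζ = 2/(2·√12) ≈ 0.2887.
ζωₙ = 2/2 = 1, so ω_d = ωₙ√(1−ζ²) = √(ωₙ² − (ζωₙ)²) = √(12 − 1²) = √11 ≈ 3.317 rad/s.

ω_d ≈ 3.317 rad/s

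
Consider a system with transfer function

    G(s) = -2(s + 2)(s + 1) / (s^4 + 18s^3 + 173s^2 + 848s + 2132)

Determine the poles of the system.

s = -4 + 6j, -4 - 6j, -5 + 4j, -5 - 4j

The poles are the roots of the denominator s^4 + 18s^3 + 173s^2 + 848s + 2132 = 0.
No real roots exist; factor into two real quadratics: (s^2 + 8s + 52)(s^2 + 10s + 41) = 0.
Each quadratic gives a conjugate pair via the quadratic formula.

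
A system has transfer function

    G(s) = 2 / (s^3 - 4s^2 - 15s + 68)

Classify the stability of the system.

unstable

The denominator s^3 - 4s^2 - 15s + 68 factors as (s + 4)(s^2 - 8s + 17), giving poles at s = -4, 4 + j, 4 - j.
Since the pole(s) at s = 4 + j, 4 - j lie in the right half-plane, the system is unstable.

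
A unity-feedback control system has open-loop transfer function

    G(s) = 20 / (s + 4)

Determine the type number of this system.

Type 0

The denominator has no factor of s at the origin — no free integrator — so this is a Type 0 system.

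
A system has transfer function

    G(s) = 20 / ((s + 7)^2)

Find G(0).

G(0) = 20/49 ≈ 0.4082

Set s = 0: G(0) = (20) / (49) = 20/49.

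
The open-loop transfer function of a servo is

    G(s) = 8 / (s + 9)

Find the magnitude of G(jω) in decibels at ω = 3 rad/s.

Substitute s = j3: numerator = 8, denominator = 9 + j3.
|G(j3)| = |8| / |9 + j3| = 8 / 9.4868 ≈ 0.8433.
In decibels: 20·log₁₀(0.8433) ≈ -1.48 dB.

|G(j3)|_dB ≈ -1.48 dB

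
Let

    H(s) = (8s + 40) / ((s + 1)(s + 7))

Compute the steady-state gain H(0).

H(0) = 40/7 ≈ 5.714

Set s = 0: H(0) = (40) / (7) = 40/7.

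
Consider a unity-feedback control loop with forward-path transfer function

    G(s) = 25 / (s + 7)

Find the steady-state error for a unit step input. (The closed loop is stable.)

G(s) has no poles at the origin.
This is a Type 0 system. Kp = lim_{s→0} G(s) = 25/7.
e_ss = 1/(1 + Kp) = 1/(1 + 25/7) = 7/32 ≈ 0.2188.

e_ss = 0.2188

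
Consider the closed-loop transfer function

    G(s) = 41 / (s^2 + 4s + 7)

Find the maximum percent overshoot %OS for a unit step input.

Comparing s^2 + 4s + 7 to s^2 + 2ζωₙs + ωₙ²: ωₙ = √7 ≈ 2.646 rad/s and ζ = 4/(2·√7) ≈ 0.7559.
%OS = 100·exp(−πζ/√(1−ζ²)) = 100·exp(−π·0.7559/√(1−0.7559²)) ≈ 2.66%.

%OS ≈ 2.66%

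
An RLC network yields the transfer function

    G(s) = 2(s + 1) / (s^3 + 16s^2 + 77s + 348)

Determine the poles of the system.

s = -2 ± 5j, -12

The poles are the roots of the denominator s^3 + 16s^2 + 77s + 348 = 0.
Trying s = -12: the polynomial evaluates to 0, so (s + 12) is a factor.
Dividing out leaves s^2 + 4s + 29 = 0.
The quadratic formula then gives s = -2 ± 5j.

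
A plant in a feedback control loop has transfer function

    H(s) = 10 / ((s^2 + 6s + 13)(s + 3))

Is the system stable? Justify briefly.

stable

The poles can be read from the denominator factors: s = -3 ± 2j, -3.
Since all poles lie strictly in the left half-plane, the system is stable.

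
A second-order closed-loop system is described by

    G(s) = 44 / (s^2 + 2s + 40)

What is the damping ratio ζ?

Compare the denominator to the standard form s^2 + 2ζωₙs + ωₙ².
ωₙ² = 40, so ωₙ = √40 ≈ 6.325 rad/s.
2ζωₙ = 2, so ζ = 2/(2·√40) ≈ 0.1581.

ζ ≈ 0.1581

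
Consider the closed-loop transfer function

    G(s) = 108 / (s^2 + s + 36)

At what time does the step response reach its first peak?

Comparing s^2 + s + 36 to s^2 + 2ζωₙs + ωₙ²: ωₙ = 6 rad/s and ζ = 1/(2·6) ≈ 0.08333.
ζωₙ = 1/2 = 0.5, so ω_d = ωₙ√(1−ζ²) = √(ωₙ² − (ζωₙ)²) = √(36 − 0.5²) = √35.75 ≈ 5.979 rad/s.
t_p = π/ω_d = π/5.979 ≈ 0.5254 s.

t_p ≈ 0.5254 s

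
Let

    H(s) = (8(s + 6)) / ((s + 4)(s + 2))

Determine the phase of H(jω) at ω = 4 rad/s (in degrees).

At s = j4: numerator = 48 + j32, denominator = -8 + j24.
∠H = ∠num − ∠den = 33.690° − (108.43°) = -74.74°.

∠H(j4) ≈ -74.74°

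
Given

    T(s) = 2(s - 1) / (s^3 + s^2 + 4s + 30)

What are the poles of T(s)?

The poles are the roots of the denominator s^3 + s^2 + 4s + 30 = 0.
Trying s = -3: the polynomial evaluates to 0, so (s + 3) is a factor.
Dividing out leaves s^2 - 2s + 10 = 0.
The quadratic formula then gives s = 1 ± 3j.

s = 1 ± 3j, -3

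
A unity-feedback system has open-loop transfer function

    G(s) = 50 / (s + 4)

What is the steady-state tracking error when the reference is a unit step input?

e_ss = 0.07407

G(s) has no poles at the origin.
This is a Type 0 system. Kp = lim_{s→0} G(s) = 50/4 = 25/2.
e_ss = 1/(1 + Kp) = 1/(1 + 25/2) = 2/27 ≈ 0.07407.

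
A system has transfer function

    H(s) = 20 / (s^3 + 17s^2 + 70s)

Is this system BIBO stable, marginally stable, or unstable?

The denominator s^3 + 17s^2 + 70s factors as s(s + 7)(s + 10), giving poles at s = 0, -7, -10.
Since the simple pole(s) at s = 0 lie on the jω-axis with none in the right half-plane, the system is marginally stable.

marginally stable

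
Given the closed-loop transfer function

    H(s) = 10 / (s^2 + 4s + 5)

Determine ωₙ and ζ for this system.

Compare the denominator to the standard form s^2 + 2ζωₙs + ωₙ².
ωₙ² = 5, so ωₙ = √5 ≈ 2.236 rad/s.
2ζωₙ = 4, so ζ = 4/(2·√5) ≈ 0.8944.

ωₙ ≈ 2.236 rad/s, ζ ≈ 0.8944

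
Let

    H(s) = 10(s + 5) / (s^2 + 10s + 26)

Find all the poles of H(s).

s = -5 ± j

The poles are the roots of the denominator s^2 + 10s + 26 = 0.
Using the quadratic formula: s = (-10 ± √(-4))/2 = -5 ± 1j.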